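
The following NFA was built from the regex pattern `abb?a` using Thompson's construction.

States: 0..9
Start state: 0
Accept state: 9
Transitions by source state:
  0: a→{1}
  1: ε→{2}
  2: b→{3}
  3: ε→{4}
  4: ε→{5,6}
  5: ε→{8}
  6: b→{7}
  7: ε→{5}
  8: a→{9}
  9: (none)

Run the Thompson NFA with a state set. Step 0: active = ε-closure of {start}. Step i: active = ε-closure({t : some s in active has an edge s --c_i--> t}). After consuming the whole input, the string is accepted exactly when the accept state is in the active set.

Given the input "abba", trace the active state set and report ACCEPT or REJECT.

initial (ε-close {0}): {0}
'a' @ 1: {1,2}
'b' @ 2: {3,4,5,6,8}
'b' @ 3: {5,7,8}
'a' @ 4: {9}  (accept∈set)
end set {9} — state 9 in

Answer: ACCEPT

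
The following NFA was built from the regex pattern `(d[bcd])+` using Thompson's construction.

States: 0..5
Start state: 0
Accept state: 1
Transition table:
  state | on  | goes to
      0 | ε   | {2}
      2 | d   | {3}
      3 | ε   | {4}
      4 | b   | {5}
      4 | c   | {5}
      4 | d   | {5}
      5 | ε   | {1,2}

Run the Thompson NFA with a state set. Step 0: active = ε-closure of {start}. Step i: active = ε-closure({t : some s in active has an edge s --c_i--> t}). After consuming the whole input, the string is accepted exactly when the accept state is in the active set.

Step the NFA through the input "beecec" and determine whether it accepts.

Answer: REJECT

Derivation:
S₀ = ε-closure({0}) = {0,2}
'b' @ 1: {}  — no active states
rest 'eecec' ignored (set empty)
after full input: {}  (accept=1 not in)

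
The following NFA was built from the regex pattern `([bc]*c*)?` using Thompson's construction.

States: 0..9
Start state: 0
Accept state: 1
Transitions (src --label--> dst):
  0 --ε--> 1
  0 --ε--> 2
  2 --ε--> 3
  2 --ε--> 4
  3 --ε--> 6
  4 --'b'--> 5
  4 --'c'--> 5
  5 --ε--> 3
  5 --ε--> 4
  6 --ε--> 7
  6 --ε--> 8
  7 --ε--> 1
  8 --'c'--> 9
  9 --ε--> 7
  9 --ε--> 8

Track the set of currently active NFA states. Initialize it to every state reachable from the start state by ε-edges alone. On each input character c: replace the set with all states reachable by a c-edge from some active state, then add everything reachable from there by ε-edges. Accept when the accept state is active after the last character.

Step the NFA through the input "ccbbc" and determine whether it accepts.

Answer: ACCEPT

Trace:
S₀ = ε-closure({0}) = {0,1,2,3,4,6,7,8}
'c' @ 1: {1,3,4,5,6,7,8,9}  [accepting]
'c' @ 2: {1,3,4,5,6,7,8,9}  [accepting]
'b' @ 3: {1,3,4,5,6,7,8}  [accepting]
'b' @ 4: {1,3,4,5,6,7,8}  [accepting]
'c' @ 5: {1,3,4,5,6,7,8,9}  [accepting]
after full input: {1,3,4,5,6,7,8,9}  (accept=1 in)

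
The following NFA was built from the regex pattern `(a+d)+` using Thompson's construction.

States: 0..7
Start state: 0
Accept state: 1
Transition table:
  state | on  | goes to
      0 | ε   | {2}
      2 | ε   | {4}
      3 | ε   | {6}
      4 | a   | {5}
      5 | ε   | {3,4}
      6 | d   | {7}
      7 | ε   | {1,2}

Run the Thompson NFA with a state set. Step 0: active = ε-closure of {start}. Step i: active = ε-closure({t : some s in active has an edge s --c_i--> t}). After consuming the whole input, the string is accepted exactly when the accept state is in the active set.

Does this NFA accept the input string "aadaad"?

S₀ = ε-closure({0}) = {0,2,4}
'a' @ 1: {3,4,5,6}
'a' @ 2: {3,4,5,6}
'd' @ 3: {1,2,4,7}  [accepting]
'a' @ 4: {3,4,5,6}
'a' @ 5: {3,4,5,6}
'd' @ 6: {1,2,4,7}  [accepting]
after full input: {1,2,4,7}  (accept=1 in)

Answer: ACCEPT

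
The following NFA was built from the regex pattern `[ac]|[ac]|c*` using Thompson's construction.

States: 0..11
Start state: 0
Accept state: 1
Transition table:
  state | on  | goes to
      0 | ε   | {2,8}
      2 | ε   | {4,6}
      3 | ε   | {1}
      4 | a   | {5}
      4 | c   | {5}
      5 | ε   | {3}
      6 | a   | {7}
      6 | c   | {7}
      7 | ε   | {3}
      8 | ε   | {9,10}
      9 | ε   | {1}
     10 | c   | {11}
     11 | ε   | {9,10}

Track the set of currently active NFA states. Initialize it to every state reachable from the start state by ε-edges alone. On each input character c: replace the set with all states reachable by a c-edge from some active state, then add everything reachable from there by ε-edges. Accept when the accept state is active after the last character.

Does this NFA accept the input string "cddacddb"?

initial (ε-close {0}): {0,1,2,4,6,8,9,10}
'c' @ 1: {1,3,5,7,9,10,11}  ✓accept
'd' @ 2: {}  — dead — no transitions
rest 'dacddb' ignored (set empty)
final: {}; accept 1 not in set

Answer: REJECT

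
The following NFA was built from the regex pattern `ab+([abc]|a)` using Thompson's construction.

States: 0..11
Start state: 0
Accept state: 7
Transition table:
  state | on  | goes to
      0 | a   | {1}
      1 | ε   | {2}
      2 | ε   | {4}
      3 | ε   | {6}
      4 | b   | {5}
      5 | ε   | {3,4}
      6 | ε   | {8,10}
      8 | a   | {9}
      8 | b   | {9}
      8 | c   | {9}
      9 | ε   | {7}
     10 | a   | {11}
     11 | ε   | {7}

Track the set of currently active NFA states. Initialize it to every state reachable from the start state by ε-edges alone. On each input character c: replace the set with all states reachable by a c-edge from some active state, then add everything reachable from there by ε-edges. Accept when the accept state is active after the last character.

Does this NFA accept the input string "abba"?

S₀ = ε-closure({0}) = {0}
'a' @ 1: {1,2,4}
'b' @ 2: {3,4,5,6,8,10}
'b' @ 3: {3,4,5,6,7,8,9,10}  [accepting]
'a' @ 4: {7,9,11}  [accepting]
after full input: {7,9,11}  (accept=7 in)

Answer: ACCEPT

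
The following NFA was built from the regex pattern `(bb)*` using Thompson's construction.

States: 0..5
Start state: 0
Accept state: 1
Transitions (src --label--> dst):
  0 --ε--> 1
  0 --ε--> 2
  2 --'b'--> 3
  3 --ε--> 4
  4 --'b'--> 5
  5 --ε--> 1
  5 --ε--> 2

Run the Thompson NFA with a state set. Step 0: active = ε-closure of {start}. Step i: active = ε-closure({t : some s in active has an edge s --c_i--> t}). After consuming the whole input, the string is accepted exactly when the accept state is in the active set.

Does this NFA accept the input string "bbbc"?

initial (ε-close {0}): {0,1,2}
'b' @ 1: {3,4}
'b' @ 2: {1,2,5}  [accepting]
'b' @ 3: {3,4}
'c' @ 4: {}  — state set empty
end set {} — state 1 not in

Answer: REJECT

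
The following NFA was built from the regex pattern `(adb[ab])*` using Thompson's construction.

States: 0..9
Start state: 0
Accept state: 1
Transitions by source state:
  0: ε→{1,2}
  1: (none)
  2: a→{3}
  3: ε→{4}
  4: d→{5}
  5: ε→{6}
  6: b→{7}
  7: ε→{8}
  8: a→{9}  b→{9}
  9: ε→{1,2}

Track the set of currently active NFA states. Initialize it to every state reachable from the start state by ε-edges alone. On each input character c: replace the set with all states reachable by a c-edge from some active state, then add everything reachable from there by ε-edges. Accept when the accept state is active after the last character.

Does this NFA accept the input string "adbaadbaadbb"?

S₀ = ε-closure({0}) = {0,1,2}
'a' @ 1: {3,4}
'd' @ 2: {5,6}
'b' @ 3: {7,8}
'a' @ 4: {1,2,9}  ✓accept
'a' @ 5: {3,4}
'd' @ 6: {5,6}
'b' @ 7: {7,8}
'a' @ 8: {1,2,9}  ✓accept
'a' @ 9: {3,4}
'd' @ 10: {5,6}
'b' @ 11: {7,8}
'b' @ 12: {1,2,9}  ✓accept
final: {1,2,9}; accept 1 in set

Answer: ACCEPT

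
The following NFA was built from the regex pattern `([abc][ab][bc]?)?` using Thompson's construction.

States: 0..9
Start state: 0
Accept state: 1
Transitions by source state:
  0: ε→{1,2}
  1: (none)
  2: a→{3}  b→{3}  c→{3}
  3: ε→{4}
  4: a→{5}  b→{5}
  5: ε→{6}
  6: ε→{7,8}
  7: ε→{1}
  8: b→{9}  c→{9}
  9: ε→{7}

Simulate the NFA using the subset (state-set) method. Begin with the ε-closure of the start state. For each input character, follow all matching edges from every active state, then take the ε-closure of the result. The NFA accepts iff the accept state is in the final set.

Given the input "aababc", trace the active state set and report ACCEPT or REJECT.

initial (ε-close {0}): {0,1,2}
'a' @ 1: {3,4}
'a' @ 2: {1,5,6,7,8}  (accept∈set)
'b' @ 3: {1,7,9}  (accept∈set)
'a' @ 4: {}  — no active states
rest 'bc' ignored (set empty)
end set {} — state 1 not in

Answer: REJECT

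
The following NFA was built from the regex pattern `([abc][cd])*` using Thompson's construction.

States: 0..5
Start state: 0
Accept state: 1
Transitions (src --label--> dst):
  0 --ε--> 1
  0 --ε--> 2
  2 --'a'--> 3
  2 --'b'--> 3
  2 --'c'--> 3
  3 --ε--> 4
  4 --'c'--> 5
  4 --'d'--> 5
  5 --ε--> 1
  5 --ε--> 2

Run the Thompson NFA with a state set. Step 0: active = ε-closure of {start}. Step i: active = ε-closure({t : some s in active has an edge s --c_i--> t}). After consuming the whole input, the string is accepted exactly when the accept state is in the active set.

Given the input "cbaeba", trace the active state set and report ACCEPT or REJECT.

Answer: REJECT

Trace:
S₀ = ε-closure({0}) = {0,1,2}
'c' @ 1: {3,4}
'b' @ 2: {}  — dead — no transitions
rest 'aeba' ignored (set empty)
final: {}; accept 1 not in set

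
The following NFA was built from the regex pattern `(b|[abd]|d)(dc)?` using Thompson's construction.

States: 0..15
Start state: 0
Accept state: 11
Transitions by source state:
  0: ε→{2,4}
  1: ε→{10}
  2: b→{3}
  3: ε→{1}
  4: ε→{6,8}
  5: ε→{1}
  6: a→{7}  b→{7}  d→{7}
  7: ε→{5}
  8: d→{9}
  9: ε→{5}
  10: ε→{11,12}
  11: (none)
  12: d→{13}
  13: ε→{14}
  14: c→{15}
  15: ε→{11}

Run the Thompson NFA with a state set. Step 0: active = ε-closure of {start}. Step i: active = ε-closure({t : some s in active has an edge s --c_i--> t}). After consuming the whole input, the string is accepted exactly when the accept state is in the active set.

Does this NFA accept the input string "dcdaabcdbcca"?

start: ε-closure({0}) = {0,2,4,6,8}
'd' @ 1: {1,5,7,9,10,11,12}  [accepting]
'c' @ 2: {}  — state set empty
rest 'daabcdbcca' ignored (set empty)
after full input: {}  (accept=11 not in)

Answer: REJECT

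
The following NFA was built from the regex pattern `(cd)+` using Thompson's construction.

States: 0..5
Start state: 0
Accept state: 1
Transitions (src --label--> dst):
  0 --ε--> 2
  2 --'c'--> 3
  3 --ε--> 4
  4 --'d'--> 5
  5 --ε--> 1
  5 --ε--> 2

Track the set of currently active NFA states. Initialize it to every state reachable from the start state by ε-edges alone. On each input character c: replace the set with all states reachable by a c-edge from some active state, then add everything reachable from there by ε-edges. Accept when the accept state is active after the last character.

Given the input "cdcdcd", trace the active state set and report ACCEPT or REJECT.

Answer: ACCEPT

Derivation:
initial (ε-close {0}): {0,2}
'c' @ 1: {3,4}
'd' @ 2: {1,2,5}  [accepting]
'c' @ 3: {3,4}
'd' @ 4: {1,2,5}  [accepting]
'c' @ 5: {3,4}
'd' @ 6: {1,2,5}  [accepting]
final: {1,2,5}; accept 1 in set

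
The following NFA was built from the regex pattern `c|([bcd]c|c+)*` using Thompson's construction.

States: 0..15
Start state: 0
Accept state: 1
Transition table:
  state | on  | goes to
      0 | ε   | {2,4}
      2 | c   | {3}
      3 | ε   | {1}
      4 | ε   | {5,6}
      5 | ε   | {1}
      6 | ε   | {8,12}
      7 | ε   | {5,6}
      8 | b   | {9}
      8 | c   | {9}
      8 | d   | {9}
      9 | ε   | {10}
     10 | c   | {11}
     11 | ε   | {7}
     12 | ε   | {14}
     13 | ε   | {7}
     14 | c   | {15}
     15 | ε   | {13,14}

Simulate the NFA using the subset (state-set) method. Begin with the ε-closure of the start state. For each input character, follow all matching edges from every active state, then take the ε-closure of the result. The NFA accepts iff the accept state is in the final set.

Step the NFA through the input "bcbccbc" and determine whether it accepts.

S₀ = ε-closure({0}) = {0,1,2,4,5,6,8,12,14}
'b' @ 1: {9,10}
'c' @ 2: {1,5,6,7,8,11,12,14}  (accept∈set)
'b' @ 3: {9,10}
'c' @ 4: {1,5,6,7,8,11,12,14}  (accept∈set)
'c' @ 5: {1,5,6,7,8,9,10,12,13,14,15}  (accept∈set)
'b' @ 6: {9,10}
'c' @ 7: {1,5,6,7,8,11,12,14}  (accept∈set)
final: {1,5,6,7,8,11,12,14}; accept 1 in set

Answer: ACCEPT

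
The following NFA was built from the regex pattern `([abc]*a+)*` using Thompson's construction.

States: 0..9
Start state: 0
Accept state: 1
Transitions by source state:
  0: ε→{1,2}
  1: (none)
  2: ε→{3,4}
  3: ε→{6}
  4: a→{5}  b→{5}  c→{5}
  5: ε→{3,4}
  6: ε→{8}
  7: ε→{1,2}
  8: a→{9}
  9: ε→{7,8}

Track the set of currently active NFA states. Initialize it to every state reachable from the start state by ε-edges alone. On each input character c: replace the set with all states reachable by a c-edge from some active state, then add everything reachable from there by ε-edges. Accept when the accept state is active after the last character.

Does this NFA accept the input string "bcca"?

initial (ε-close {0}): {0,1,2,3,4,6,8}
'b' @ 1: {3,4,5,6,8}
'c' @ 2: {3,4,5,6,8}
'c' @ 3: {3,4,5,6,8}
'a' @ 4: {1,2,3,4,5,6,7,8,9}  (accept∈set)
end set {1,2,3,4,5,6,7,8,9} — state 1 in

Answer: ACCEPT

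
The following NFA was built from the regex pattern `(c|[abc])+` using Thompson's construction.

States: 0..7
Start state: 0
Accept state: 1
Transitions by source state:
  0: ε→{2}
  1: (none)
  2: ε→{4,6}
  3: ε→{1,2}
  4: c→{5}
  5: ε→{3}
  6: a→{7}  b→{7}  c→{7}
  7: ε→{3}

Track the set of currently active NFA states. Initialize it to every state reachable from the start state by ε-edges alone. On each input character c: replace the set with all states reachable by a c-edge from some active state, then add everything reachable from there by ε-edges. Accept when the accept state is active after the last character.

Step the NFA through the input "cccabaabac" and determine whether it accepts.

Answer: ACCEPT

Steps:
S₀ = ε-closure({0}) = {0,2,4,6}
'c' @ 1: {1,2,3,4,5,6,7}  [accepting]
'c' @ 2: {1,2,3,4,5,6,7}  [accepting]
'c' @ 3: {1,2,3,4,5,6,7}  [accepting]
'a' @ 4: {1,2,3,4,6,7}  [accepting]
'b' @ 5: {1,2,3,4,6,7}  [accepting]
'a' @ 6: {1,2,3,4,6,7}  [accepting]
'a' @ 7: {1,2,3,4,6,7}  [accepting]
'b' @ 8: {1,2,3,4,6,7}  [accepting]
'a' @ 9: {1,2,3,4,6,7}  [accepting]
'c' @ 10: {1,2,3,4,5,6,7}  [accepting]
end set {1,2,3,4,5,6,7} — state 1 in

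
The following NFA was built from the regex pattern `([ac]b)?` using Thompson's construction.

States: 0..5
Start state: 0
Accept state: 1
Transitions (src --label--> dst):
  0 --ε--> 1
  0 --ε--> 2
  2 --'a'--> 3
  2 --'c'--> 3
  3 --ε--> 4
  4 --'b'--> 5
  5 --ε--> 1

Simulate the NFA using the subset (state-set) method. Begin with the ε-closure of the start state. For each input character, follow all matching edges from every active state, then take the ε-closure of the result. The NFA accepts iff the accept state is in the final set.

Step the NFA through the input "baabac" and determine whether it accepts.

Answer: REJECT

Trace:
S₀ = ε-closure({0}) = {0,1,2}
'b' @ 1: {}  — state set empty
rest 'aabac' ignored (set empty)
end set {} — state 1 not in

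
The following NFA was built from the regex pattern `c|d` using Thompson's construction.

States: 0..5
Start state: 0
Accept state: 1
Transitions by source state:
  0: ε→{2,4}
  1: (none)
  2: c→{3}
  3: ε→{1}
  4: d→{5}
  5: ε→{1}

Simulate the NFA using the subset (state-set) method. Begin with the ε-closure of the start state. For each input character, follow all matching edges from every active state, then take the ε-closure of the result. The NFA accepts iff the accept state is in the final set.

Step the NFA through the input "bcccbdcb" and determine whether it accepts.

S₀ = ε-closure({0}) = {0,2,4}
'b' @ 1: {}  — no active states
rest 'cccbdcb' ignored (set empty)
after full input: {}  (accept=1 not in)

Answer: REJECT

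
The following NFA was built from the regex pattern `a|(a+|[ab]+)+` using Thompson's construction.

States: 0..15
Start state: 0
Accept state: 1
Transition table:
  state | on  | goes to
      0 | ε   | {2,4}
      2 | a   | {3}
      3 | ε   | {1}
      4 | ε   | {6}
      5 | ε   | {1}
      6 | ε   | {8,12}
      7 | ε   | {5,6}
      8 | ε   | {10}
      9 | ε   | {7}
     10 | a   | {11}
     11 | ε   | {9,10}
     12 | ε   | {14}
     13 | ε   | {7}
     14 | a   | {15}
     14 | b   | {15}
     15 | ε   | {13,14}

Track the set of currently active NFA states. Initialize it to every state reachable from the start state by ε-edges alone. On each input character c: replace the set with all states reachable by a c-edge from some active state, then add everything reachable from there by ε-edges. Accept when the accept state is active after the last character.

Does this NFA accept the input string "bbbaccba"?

Answer: REJECT

Steps:
S₀ = ε-closure({0}) = {0,2,4,6,8,10,12,14}
'b' @ 1: {1,5,6,7,8,10,12,13,14,15}  (accept∈set)
'b' @ 2: {1,5,6,7,8,10,12,13,14,15}  (accept∈set)
'b' @ 3: {1,5,6,7,8,10,12,13,14,15}  (accept∈set)
'a' @ 4: {1,5,6,7,8,9,10,11,12,13,14,15}  (accept∈set)
'c' @ 5: {}  — state set empty
rest 'cba' ignored (set empty)
end set {} — state 1 not in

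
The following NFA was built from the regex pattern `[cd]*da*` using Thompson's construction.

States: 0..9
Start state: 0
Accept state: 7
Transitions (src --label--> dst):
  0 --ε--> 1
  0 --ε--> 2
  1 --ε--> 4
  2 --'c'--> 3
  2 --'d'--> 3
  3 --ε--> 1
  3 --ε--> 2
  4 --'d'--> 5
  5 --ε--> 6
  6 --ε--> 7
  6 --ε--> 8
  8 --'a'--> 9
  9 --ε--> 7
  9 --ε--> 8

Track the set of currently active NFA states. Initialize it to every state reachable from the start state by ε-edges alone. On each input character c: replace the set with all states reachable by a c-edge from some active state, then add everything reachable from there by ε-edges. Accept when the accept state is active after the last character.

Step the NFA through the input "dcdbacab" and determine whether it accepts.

Answer: REJECT

Steps:
S₀ = ε-closure({0}) = {0,1,2,4}
'd' @ 1: {1,2,3,4,5,6,7,8}  ✓accept
'c' @ 2: {1,2,3,4}
'd' @ 3: {1,2,3,4,5,6,7,8}  ✓accept
'b' @ 4: {}  — dead — no transitions
rest 'acab' ignored (set empty)
final: {}; accept 7 not in set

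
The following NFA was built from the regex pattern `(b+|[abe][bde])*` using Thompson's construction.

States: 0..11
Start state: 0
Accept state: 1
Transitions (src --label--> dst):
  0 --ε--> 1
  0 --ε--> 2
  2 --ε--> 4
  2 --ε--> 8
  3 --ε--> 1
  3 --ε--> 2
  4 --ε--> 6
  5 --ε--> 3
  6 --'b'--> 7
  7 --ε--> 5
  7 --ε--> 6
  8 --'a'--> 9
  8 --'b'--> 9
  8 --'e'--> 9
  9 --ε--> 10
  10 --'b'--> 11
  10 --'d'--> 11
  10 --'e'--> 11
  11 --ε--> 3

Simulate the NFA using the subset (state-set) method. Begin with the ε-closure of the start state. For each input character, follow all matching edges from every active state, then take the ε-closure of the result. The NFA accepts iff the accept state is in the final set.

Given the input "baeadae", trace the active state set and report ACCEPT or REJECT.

S₀ = ε-closure({0}) = {0,1,2,4,6,8}
'b' @ 1: {1,2,3,4,5,6,7,8,9,10}  [accepting]
'a' @ 2: {9,10}
'e' @ 3: {1,2,3,4,6,8,11}  [accepting]
'a' @ 4: {9,10}
'd' @ 5: {1,2,3,4,6,8,11}  [accepting]
'a' @ 6: {9,10}
'e' @ 7: {1,2,3,4,6,8,11}  [accepting]
final: {1,2,3,4,6,8,11}; accept 1 in set

Answer: ACCEPT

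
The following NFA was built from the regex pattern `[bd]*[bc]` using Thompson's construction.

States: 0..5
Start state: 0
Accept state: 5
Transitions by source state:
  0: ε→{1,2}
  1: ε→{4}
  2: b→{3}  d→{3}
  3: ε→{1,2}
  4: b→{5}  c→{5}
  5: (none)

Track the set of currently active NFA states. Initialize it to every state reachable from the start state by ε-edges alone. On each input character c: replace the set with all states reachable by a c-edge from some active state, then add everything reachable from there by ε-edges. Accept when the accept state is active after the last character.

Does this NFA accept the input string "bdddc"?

S₀ = ε-closure({0}) = {0,1,2,4}
'b' @ 1: {1,2,3,4,5}  [accepting]
'd' @ 2: {1,2,3,4}
'd' @ 3: {1,2,3,4}
'd' @ 4: {1,2,3,4}
'c' @ 5: {5}  [accepting]
end set {5} — state 5 in

Answer: ACCEPT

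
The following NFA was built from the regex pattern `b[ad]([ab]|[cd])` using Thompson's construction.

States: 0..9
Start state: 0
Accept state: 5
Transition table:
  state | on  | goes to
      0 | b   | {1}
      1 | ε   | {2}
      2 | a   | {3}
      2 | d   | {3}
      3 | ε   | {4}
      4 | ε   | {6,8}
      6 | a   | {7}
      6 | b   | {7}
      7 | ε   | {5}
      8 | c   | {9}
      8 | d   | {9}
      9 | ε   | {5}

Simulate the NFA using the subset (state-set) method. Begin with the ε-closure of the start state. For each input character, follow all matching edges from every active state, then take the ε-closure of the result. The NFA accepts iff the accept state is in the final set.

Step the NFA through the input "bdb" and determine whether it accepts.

Answer: ACCEPT

Steps:
start: ε-closure({0}) = {0}
'b' @ 1: {1,2}
'd' @ 2: {3,4,6,8}
'b' @ 3: {5,7}  ✓accept
after full input: {5,7}  (accept=5 in)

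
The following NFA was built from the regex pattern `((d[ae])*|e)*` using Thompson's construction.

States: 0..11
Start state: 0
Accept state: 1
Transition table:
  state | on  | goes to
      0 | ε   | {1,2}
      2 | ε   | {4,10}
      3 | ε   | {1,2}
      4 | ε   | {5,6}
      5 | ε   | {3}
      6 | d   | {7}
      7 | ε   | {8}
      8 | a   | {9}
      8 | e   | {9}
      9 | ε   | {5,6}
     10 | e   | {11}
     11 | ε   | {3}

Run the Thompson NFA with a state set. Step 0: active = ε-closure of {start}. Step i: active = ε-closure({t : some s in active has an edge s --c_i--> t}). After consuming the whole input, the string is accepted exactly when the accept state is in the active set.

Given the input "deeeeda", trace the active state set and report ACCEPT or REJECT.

S₀ = ε-closure({0}) = {0,1,2,3,4,5,6,10}
'd' @ 1: {7,8}
'e' @ 2: {1,2,3,4,5,6,9,10}  (accept∈set)
'e' @ 3: {1,2,3,4,5,6,10,11}  (accept∈set)
'e' @ 4: {1,2,3,4,5,6,10,11}  (accept∈set)
'e' @ 5: {1,2,3,4,5,6,10,11}  (accept∈set)
'd' @ 6: {7,8}
'a' @ 7: {1,2,3,4,5,6,9,10}  (accept∈set)
final: {1,2,3,4,5,6,9,10}; accept 1 in set

Answer: ACCEPT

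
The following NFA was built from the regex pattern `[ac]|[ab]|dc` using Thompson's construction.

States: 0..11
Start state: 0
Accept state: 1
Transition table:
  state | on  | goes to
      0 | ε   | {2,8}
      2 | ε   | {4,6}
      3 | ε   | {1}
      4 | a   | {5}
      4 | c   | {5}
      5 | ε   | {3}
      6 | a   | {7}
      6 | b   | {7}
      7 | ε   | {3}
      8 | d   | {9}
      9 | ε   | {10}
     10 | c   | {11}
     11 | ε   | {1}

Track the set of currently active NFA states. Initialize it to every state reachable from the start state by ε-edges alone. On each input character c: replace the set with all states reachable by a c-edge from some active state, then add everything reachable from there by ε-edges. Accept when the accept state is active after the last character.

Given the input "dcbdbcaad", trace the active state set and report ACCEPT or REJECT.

Answer: REJECT

Derivation:
start: ε-closure({0}) = {0,2,4,6,8}
'd' @ 1: {9,10}
'c' @ 2: {1,11}  ✓accept
'b' @ 3: {}  — state set empty
rest 'dbcaad' ignored (set empty)
final: {}; accept 1 not in set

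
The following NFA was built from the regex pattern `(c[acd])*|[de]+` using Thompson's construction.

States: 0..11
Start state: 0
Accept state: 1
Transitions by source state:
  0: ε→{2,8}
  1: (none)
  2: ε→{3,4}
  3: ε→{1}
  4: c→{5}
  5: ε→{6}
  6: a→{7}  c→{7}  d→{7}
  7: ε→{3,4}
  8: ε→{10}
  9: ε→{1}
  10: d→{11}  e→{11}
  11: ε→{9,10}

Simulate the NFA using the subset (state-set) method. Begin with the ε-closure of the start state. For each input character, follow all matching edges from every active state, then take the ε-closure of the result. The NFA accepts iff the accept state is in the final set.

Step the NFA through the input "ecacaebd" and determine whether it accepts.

Answer: REJECT

Trace:
S₀ = ε-closure({0}) = {0,1,2,3,4,8,10}
'e' @ 1: {1,9,10,11}  (accept∈set)
'c' @ 2: {}  — dead — no transitions
rest 'acaebd' ignored (set empty)
after full input: {}  (accept=1 not in)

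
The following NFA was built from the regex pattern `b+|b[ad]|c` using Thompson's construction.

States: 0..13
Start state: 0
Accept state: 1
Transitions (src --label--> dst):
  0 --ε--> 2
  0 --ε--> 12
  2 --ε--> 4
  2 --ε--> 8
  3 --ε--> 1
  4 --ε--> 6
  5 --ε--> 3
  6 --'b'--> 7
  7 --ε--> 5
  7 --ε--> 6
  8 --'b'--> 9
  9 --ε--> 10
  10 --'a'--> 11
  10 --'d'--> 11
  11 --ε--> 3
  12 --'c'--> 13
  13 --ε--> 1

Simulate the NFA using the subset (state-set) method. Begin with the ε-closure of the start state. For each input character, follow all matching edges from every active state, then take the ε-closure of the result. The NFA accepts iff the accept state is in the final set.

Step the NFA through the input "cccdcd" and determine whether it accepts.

Answer: REJECT

Trace:
start: ε-closure({0}) = {0,2,4,6,8,12}
'c' @ 1: {1,13}  [accepting]
'c' @ 2: {}  — state set empty
rest 'cdcd' ignored (set empty)
after full input: {}  (accept=1 not in)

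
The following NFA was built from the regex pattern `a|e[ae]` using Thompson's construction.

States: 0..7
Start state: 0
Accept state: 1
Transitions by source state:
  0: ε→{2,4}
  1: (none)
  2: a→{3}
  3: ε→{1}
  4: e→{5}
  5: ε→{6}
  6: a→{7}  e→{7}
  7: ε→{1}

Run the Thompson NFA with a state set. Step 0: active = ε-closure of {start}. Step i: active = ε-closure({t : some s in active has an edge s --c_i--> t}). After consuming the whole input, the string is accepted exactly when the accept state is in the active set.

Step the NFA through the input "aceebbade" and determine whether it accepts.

Answer: REJECT

Trace:
S₀ = ε-closure({0}) = {0,2,4}
'a' @ 1: {1,3}  ✓accept
'c' @ 2: {}  — state set empty
rest 'eebbade' ignored (set empty)
end set {} — state 1 not in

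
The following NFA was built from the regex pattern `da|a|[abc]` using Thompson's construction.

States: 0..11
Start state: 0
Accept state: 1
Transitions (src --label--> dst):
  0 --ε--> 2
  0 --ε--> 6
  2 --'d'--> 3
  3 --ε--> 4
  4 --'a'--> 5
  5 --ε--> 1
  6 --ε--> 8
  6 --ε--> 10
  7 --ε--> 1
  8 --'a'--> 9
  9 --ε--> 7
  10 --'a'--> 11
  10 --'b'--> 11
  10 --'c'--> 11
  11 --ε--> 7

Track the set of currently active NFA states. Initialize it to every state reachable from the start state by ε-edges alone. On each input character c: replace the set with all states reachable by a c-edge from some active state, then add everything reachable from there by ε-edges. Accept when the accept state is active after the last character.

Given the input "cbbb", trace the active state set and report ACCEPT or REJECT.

S₀ = ε-closure({0}) = {0,2,6,8,10}
'c' @ 1: {1,7,11}  [accepting]
'b' @ 2: {}  — state set empty
rest 'bb' ignored (set empty)
final: {}; accept 1 not in set

Answer: REJECT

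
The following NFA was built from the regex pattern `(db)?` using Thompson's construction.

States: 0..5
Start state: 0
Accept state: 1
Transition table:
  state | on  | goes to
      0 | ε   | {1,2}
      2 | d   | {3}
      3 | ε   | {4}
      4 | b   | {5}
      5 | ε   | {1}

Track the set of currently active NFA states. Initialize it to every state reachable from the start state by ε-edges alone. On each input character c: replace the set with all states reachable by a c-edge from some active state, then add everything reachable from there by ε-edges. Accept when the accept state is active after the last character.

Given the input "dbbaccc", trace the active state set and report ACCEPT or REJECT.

initial (ε-close {0}): {0,1,2}
'd' @ 1: {3,4}
'b' @ 2: {1,5}  ✓accept
'b' @ 3: {}  — no active states
rest 'accc' ignored (set empty)
end set {} — state 1 not in

Answer: REJECT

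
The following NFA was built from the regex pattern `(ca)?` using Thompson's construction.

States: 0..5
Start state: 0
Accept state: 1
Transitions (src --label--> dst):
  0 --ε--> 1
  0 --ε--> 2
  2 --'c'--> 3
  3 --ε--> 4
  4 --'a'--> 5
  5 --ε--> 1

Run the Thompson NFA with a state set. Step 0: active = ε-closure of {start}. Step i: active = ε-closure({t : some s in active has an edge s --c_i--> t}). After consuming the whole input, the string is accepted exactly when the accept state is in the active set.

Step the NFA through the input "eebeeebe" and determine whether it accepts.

S₀ = ε-closure({0}) = {0,1,2}
'e' @ 1: {}  — state set empty
rest 'ebeeebe' ignored (set empty)
end set {} — state 1 not in

Answer: REJECT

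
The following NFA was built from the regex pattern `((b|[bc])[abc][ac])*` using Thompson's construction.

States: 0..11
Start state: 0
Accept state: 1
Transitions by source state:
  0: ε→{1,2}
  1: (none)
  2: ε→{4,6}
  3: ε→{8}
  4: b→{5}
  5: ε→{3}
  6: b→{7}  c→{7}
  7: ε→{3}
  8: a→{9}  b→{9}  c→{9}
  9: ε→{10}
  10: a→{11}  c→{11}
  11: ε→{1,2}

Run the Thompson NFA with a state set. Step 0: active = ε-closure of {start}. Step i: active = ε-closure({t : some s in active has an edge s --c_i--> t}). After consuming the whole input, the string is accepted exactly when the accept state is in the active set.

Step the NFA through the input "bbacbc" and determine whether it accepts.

start: ε-closure({0}) = {0,1,2,4,6}
'b' @ 1: {3,5,7,8}
'b' @ 2: {9,10}
'a' @ 3: {1,2,4,6,11}  (accept∈set)
'c' @ 4: {3,7,8}
'b' @ 5: {9,10}
'c' @ 6: {1,2,4,6,11}  (accept∈set)
end set {1,2,4,6,11} — state 1 in

Answer: ACCEPT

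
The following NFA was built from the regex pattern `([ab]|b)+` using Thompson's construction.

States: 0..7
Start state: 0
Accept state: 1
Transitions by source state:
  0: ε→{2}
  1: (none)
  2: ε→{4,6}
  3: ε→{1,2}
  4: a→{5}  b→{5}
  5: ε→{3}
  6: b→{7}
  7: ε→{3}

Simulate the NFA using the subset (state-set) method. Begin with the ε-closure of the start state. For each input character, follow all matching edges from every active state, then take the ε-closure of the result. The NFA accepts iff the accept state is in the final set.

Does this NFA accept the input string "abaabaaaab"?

start: ε-closure({0}) = {0,2,4,6}
'a' @ 1: {1,2,3,4,5,6}  ✓accept
'b' @ 2: {1,2,3,4,5,6,7}  ✓accept
'a' @ 3: {1,2,3,4,5,6}  ✓accept
'a' @ 4: {1,2,3,4,5,6}  ✓accept
'b' @ 5: {1,2,3,4,5,6,7}  ✓accept
'a' @ 6: {1,2,3,4,5,6}  ✓accept
'a' @ 7: {1,2,3,4,5,6}  ✓accept
'a' @ 8: {1,2,3,4,5,6}  ✓accept
'a' @ 9: {1,2,3,4,5,6}  ✓accept
'b' @ 10: {1,2,3,4,5,6,7}  ✓accept
after full input: {1,2,3,4,5,6,7}  (accept=1 in)

Answer: ACCEPT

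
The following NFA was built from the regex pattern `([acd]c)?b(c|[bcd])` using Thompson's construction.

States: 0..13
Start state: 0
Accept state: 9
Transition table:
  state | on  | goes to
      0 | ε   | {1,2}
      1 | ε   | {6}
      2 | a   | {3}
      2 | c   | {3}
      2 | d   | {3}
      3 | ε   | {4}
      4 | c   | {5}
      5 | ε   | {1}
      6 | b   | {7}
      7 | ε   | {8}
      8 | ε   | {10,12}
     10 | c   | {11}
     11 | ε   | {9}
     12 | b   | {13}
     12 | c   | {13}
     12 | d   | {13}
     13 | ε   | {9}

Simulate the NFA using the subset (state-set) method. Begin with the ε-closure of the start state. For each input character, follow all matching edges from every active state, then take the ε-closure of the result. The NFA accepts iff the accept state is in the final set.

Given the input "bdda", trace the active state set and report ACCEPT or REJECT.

start: ε-closure({0}) = {0,1,2,6}
'b' @ 1: {7,8,10,12}
'd' @ 2: {9,13}  [accepting]
'd' @ 3: {}  — no active states
rest 'a' ignored (set empty)
after full input: {}  (accept=9 not in)

Answer: REJECT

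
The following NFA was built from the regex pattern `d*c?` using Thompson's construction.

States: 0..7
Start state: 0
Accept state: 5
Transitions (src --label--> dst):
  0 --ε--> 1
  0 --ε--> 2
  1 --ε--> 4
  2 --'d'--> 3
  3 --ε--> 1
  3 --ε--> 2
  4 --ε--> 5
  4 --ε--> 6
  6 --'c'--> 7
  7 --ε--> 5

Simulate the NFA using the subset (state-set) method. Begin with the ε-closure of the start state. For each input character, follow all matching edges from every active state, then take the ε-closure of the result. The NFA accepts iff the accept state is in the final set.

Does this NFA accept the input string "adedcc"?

S₀ = ε-closure({0}) = {0,1,2,4,5,6}
'a' @ 1: {}  — dead — no transitions
rest 'dedcc' ignored (set empty)
end set {} — state 5 not in

Answer: REJECT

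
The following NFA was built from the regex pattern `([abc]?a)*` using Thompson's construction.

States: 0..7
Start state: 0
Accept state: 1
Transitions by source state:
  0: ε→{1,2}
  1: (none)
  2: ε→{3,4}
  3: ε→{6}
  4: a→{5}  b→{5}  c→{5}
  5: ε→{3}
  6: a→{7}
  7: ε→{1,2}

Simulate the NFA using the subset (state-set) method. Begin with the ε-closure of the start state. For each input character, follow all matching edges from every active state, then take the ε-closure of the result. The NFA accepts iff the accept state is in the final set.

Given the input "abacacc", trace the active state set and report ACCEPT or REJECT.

Answer: REJECT

Trace:
S₀ = ε-closure({0}) = {0,1,2,3,4,6}
'a' @ 1: {1,2,3,4,5,6,7}  [accepting]
'b' @ 2: {3,5,6}
'a' @ 3: {1,2,3,4,6,7}  [accepting]
'c' @ 4: {3,5,6}
'a' @ 5: {1,2,3,4,6,7}  [accepting]
'c' @ 6: {3,5,6}
'c' @ 7: {}  — no active states
end set {} — state 1 not in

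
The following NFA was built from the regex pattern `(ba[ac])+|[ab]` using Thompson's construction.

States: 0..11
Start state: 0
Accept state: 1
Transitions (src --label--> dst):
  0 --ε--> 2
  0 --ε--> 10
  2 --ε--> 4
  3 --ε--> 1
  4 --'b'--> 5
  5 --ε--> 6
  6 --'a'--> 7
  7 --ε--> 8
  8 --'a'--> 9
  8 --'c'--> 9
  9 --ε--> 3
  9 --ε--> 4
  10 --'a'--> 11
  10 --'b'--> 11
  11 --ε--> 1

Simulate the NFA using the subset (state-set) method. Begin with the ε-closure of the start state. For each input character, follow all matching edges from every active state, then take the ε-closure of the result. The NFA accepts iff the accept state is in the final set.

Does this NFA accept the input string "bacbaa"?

S₀ = ε-closure({0}) = {0,2,4,10}
'b' @ 1: {1,5,6,11}  ✓accept
'a' @ 2: {7,8}
'c' @ 3: {1,3,4,9}  ✓accept
'b' @ 4: {5,6}
'a' @ 5: {7,8}
'a' @ 6: {1,3,4,9}  ✓accept
end set {1,3,4,9} — state 1 in

Answer: ACCEPT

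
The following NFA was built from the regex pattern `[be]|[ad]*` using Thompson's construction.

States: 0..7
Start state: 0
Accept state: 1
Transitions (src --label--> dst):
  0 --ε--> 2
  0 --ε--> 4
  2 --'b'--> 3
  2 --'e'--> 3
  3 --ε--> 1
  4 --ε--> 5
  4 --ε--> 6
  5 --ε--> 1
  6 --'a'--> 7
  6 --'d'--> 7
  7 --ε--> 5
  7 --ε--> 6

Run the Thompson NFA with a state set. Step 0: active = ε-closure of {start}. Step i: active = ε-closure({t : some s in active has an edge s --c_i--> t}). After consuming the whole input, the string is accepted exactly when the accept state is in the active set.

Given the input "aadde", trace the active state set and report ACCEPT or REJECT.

initial (ε-close {0}): {0,1,2,4,5,6}
'a' @ 1: {1,5,6,7}  ✓accept
'a' @ 2: {1,5,6,7}  ✓accept
'd' @ 3: {1,5,6,7}  ✓accept
'd' @ 4: {1,5,6,7}  ✓accept
'e' @ 5: {}  — dead — no transitions
end set {} — state 1 not in

Answer: REJECT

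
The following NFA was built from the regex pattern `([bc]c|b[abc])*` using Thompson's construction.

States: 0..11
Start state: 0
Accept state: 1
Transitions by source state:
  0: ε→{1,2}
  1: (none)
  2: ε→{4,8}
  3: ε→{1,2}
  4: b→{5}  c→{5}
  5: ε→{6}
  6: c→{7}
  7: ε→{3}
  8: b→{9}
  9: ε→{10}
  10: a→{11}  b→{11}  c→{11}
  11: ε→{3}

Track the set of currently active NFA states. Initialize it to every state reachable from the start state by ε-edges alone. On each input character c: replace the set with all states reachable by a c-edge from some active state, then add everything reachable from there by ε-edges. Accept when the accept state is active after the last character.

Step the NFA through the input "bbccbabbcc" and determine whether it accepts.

start: ε-closure({0}) = {0,1,2,4,8}
'b' @ 1: {5,6,9,10}
'b' @ 2: {1,2,3,4,8,11}  (accept∈set)
'c' @ 3: {5,6}
'c' @ 4: {1,2,3,4,7,8}  (accept∈set)
'b' @ 5: {5,6,9,10}
'a' @ 6: {1,2,3,4,8,11}  (accept∈set)
'b' @ 7: {5,6,9,10}
'b' @ 8: {1,2,3,4,8,11}  (accept∈set)
'c' @ 9: {5,6}
'c' @ 10: {1,2,3,4,7,8}  (accept∈set)
final: {1,2,3,4,7,8}; accept 1 in set

Answer: ACCEPT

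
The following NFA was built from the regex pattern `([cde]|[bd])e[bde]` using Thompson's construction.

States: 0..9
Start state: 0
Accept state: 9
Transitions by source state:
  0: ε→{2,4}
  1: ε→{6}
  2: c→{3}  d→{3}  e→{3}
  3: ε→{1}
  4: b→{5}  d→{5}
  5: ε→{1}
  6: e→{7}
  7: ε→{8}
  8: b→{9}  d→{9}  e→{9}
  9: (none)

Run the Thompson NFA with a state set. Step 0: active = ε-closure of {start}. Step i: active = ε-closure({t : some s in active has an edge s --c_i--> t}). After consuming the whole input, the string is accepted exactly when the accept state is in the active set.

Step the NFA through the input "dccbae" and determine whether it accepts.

Answer: REJECT

Derivation:
S₀ = ε-closure({0}) = {0,2,4}
'd' @ 1: {1,3,5,6}
'c' @ 2: {}  — state set empty
rest 'cbae' ignored (set empty)
after full input: {}  (accept=9 not in)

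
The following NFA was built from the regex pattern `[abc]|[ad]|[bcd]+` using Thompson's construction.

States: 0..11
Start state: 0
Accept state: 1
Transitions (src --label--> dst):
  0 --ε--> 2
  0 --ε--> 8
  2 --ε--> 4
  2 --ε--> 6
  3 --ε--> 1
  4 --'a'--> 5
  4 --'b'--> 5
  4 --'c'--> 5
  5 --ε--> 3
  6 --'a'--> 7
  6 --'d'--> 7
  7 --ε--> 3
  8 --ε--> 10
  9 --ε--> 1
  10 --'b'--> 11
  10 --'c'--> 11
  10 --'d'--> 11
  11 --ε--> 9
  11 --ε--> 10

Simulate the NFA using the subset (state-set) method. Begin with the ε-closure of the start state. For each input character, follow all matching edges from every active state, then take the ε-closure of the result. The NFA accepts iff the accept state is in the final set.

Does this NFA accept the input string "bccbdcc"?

S₀ = ε-closure({0}) = {0,2,4,6,8,10}
'b' @ 1: {1,3,5,9,10,11}  (accept∈set)
'c' @ 2: {1,9,10,11}  (accept∈set)
'c' @ 3: {1,9,10,11}  (accept∈set)
'b' @ 4: {1,9,10,11}  (accept∈set)
'd' @ 5: {1,9,10,11}  (accept∈set)
'c' @ 6: {1,9,10,11}  (accept∈set)
'c' @ 7: {1,9,10,11}  (accept∈set)
final: {1,9,10,11}; accept 1 in set

Answer: ACCEPT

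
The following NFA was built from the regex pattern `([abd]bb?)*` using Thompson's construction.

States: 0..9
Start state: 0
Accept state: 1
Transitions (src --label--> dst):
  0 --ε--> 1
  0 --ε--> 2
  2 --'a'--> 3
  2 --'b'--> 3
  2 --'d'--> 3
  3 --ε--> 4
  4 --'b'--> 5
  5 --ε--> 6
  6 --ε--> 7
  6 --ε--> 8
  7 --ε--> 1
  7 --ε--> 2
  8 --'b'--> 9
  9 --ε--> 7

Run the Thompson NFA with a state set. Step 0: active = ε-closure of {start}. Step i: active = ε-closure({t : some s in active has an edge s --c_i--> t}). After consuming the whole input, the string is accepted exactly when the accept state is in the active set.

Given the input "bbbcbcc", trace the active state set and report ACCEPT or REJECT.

initial (ε-close {0}): {0,1,2}
'b' @ 1: {3,4}
'b' @ 2: {1,2,5,6,7,8}  ✓accept
'b' @ 3: {1,2,3,4,7,9}  ✓accept
'c' @ 4: {}  — state set empty
rest 'bcc' ignored (set empty)
final: {}; accept 1 not in set

Answer: REJECT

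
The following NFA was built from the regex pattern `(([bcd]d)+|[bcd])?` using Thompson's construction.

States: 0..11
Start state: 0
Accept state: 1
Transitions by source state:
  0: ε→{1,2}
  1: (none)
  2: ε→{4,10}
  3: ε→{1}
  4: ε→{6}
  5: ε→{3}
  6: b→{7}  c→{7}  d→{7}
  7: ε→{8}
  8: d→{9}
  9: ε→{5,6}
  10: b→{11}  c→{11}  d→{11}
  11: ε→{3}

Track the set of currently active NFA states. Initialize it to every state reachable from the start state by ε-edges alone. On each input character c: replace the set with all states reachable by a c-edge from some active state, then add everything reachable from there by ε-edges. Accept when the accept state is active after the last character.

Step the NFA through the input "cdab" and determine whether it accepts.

initial (ε-close {0}): {0,1,2,4,6,10}
'c' @ 1: {1,3,7,8,11}  ✓accept
'd' @ 2: {1,3,5,6,9}  ✓accept
'a' @ 3: {}  — state set empty
rest 'b' ignored (set empty)
after full input: {}  (accept=1 not in)

Answer: REJECT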